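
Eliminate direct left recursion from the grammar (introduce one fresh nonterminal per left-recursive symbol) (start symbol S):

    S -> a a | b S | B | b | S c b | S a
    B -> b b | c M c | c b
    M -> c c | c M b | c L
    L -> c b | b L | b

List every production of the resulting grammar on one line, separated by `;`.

S -> a a S' | b S S' | B S' | b S'; B -> b b | c M c | c b; M -> c c | c M b | c L; L -> c b | b L | b; S' -> c b S' | a S' | eps

Directly left-recursive nonterminal: S.
For S: α = {c b, a}, β = {a a, b S, B, b}. Rewrite as S → β S' and S' → α S' | ε.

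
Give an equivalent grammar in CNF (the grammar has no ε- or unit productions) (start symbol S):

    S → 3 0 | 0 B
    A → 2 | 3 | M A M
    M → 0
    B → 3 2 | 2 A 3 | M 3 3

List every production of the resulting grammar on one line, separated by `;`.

S → X1 X2 | X2 B; A → 2 | 3 | M Y1; M → 0; B → X1 X3 | X3 Y2 | M Y3; X1 → 3; X2 → 0; X3 → 2; Y1 → A M; Y2 → A X1; Y3 → X1 X1

Introduce a nonterminal for each terminal appearing in a rule of length ≥ 2: X1 → 3, X2 → 0, X3 → 2.
Binarize each right-hand side of length ≥ 3 by chaining fresh nonterminals (Y1, Y2, …): affected rules were A → M A M; B → X3 A X1; B → M X1 X1.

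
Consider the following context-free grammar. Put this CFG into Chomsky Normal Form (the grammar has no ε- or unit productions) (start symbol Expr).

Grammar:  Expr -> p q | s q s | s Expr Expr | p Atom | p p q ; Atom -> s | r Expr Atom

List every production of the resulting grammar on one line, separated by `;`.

Introduce a nonterminal for each terminal appearing in a rule of length ≥ 2: X1 → p, X2 → q, X3 → s, X4 → r.
Binarize each right-hand side of length ≥ 3 by chaining fresh nonterminals (Y1, Y2, …): affected rules were Expr → X3 X2 X3; Expr → X3 Expr Expr; Expr → X1 X1 X2; Atom → X4 Expr Atom.

Expr -> X1 X2 | X3 Y1 | X3 Y2 | X1 Atom | X1 Y3; Atom -> s | X4 Y4; X1 -> p; X2 -> q; X3 -> s; X4 -> r; Y1 -> X2 X3; Y2 -> Expr Expr; Y3 -> X1 X2; Y4 -> Expr Atom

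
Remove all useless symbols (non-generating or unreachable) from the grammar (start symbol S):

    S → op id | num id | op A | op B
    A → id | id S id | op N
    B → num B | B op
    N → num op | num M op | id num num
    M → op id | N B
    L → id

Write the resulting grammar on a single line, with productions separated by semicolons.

Generating nonterminals: {A, L, M, N, S}.
Reachable from S after that: {A, M, N, S}.
Removed useless symbols: {B, L} and every production mentioning them.

S → op id | num id | op A; A → id | id S id | op N; N → num op | num M op | id num num; M → op id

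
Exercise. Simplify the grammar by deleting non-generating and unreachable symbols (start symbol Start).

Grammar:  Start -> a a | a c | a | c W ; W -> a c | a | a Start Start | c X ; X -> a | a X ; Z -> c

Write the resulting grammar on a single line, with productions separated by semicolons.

Start -> a a | a c | a | c W; W -> a c | a | a Start Start | c X; X -> a | a X

Generating nonterminals: {Start, W, X, Z}.
Reachable from Start after that: {Start, W, X}.
Removed useless symbols: {Z} and every production mentioning them.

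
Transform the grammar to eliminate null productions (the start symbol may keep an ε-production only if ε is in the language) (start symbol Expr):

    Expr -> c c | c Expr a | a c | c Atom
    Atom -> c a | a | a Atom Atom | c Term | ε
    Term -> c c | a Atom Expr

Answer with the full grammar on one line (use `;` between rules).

Nullable set = {Atom}.
ε ∉ L(G), so no ε-production is kept.
Expand every rule over subsets of its nullable positions: Expr → c Atom gives c Atom | c. Atom → a Atom Atom gives a Atom Atom | a Atom. Term → a Atom Expr gives a Atom Expr | a Expr.

Expr -> c c | c Expr a | a c | c Atom | c; Atom -> c a | a | a Atom Atom | a Atom | c Term; Term -> c c | a Atom Expr | a Expr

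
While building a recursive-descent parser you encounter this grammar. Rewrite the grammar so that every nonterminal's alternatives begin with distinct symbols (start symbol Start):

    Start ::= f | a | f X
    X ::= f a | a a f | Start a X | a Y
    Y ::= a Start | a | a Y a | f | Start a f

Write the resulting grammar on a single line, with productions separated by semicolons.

Start ::= a | f Start1; X ::= f a | Start a X | a X1; Y ::= f | Start a f | a Y1; Start1 ::= ε | X; X1 ::= a f | Y; Y1 ::= Start | ε | Y a

Start has alternatives sharing prefix 'f': factor to Start → f Start1 with Start1 → ε | X.
X has alternatives sharing prefix 'a': factor to X → a X1 with X1 → a f | Y.
Y has alternatives sharing prefix 'a': factor to Y → a Y1 with Y1 → Start | ε | Y a.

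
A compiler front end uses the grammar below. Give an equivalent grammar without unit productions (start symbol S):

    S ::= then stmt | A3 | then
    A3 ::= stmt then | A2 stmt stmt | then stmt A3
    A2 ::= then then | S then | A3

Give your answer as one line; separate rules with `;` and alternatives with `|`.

Unit pairs: A2 ⇒* {A3}; S ⇒* {A3}.
Replace each nonterminal's rules with the union of the non-unit rules of every nonterminal it unit-derives.

S ::= then stmt | then | stmt then | A2 stmt stmt | then stmt A3; A3 ::= stmt then | A2 stmt stmt | then stmt A3; A2 ::= then then | S then | stmt then | A2 stmt stmt | then stmt A3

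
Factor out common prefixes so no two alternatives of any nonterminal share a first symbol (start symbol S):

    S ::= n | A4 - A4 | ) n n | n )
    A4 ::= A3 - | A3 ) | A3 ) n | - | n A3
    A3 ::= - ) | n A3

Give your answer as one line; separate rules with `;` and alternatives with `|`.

S has alternatives sharing prefix 'n': factor to S → n S' with S' → ε | ).
A4 has alternatives sharing prefix 'A3': factor to A4 → A3 A4' with A4' → - | ) | ) n.
A4' has alternatives sharing prefix ')': factor to A4' → ) A4'' with A4'' → ε | n.

S ::= A4 - A4 | ) n n | n S'; A4 ::= - | n A3 | A3 A4'; A3 ::= - ) | n A3; S' ::= ε | ); A4' ::= - | ) A4''; A4'' ::= ε | n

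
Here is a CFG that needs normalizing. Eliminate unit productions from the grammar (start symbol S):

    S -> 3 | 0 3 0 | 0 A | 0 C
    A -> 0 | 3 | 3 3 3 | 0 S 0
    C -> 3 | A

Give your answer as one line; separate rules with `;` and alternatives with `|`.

S -> 3 | 0 3 0 | 0 A | 0 C; A -> 0 | 3 | 3 3 3 | 0 S 0; C -> 3 | 0 | 3 3 3 | 0 S 0

Unit pairs: C ⇒* {A}.
For each unit pair (A, B), copy every non-unit production of B to A, then drop all unit productions.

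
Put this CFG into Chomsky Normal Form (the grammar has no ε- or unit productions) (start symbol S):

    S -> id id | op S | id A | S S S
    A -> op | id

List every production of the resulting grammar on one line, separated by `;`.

S -> X1 X1 | X2 S | X1 A | S Y1; A -> op | id; X1 -> id; X2 -> op; Y1 -> S S

Introduce a nonterminal for each terminal appearing in a rule of length ≥ 2: X1 → id, X2 → op.
Binarize each right-hand side of length ≥ 3 by chaining fresh nonterminals (Y1, Y2, …): affected rules were S → S S S.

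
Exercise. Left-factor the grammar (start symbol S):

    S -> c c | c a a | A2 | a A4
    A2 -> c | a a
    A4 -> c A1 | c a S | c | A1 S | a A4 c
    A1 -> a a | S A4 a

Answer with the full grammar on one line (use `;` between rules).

S has alternatives sharing prefix 'c': factor to S → c S' with S' → c | a a.
A4 has alternatives sharing prefix 'c': factor to A4 → c A4' with A4' → A1 | a S | ε.

S -> A2 | a A4 | c S'; A2 -> c | a a; A4 -> A1 S | a A4 c | c A4'; A1 -> a a | S A4 a; S' -> c | a a; A4' -> A1 | a S | ε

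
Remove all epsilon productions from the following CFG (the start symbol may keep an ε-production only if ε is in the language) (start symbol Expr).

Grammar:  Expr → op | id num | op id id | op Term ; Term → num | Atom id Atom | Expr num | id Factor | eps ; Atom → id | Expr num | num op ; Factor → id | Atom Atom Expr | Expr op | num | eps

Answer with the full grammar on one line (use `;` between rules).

Nullable set = {Factor, Term}.
ε ∉ L(G), so no ε-production is kept.
Expand every rule over subsets of its nullable positions: Term → id Factor gives id Factor | id.

Expr → op | id num | op id id | op Term; Term → num | Atom id Atom | Expr num | id Factor | id; Atom → id | Expr num | num op; Factor → id | Atom Atom Expr | Expr op | num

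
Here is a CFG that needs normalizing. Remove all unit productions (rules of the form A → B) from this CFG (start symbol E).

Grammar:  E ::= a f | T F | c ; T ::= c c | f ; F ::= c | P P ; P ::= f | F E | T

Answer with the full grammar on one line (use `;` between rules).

E ::= a f | T F | c; T ::= c c | f; F ::= c | P P; P ::= f | F E | c c

Unit pairs: P ⇒* {T}.
For each unit pair (A, B), copy every non-unit production of B to A, then drop all unit productions.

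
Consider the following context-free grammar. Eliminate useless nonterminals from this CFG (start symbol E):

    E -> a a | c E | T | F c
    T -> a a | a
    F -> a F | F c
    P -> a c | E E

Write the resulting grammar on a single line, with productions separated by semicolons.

Generating nonterminals: {E, P, T}.
Reachable from E after that: {E, T}.
Removed useless symbols: {F, P} and every production mentioning them.

E -> a a | c E | T; T -> a a | a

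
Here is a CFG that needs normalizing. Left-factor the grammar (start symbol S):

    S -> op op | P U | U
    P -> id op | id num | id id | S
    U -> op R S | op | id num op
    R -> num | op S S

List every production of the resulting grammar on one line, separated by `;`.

P has alternatives sharing prefix 'id': factor to P → id P' with P' → op | num | id.
U has alternatives sharing prefix 'op': factor to U → op U' with U' → R S | ε.

S -> op op | P U | U; P -> S | id P'; U -> id num op | op U'; R -> num | op S S; P' -> op | num | id; U' -> R S | ε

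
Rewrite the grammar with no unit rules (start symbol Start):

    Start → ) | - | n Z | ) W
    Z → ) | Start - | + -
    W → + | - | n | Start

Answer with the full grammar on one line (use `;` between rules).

Unit pairs: W ⇒* {Start}.
For every A with A ⇒* B via unit rules, add B's non-unit alternatives to A; then delete every rule of the form X → Y.

Start → ) | - | n Z | ) W; Z → ) | Start - | + -; W → ) | - | n Z | ) W | + | n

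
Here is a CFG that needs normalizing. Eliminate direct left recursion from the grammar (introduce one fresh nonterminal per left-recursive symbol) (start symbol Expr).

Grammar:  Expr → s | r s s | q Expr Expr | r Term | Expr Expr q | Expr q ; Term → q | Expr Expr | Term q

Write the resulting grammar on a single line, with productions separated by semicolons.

Left recursion appears on Expr, Term.
For Expr: α = {Expr q, q}, β = {s, r s s, q Expr Expr, r Term}. Rewrite as Expr → β Expr1 and Expr1 → α Expr1 | ε.
For Term: α = {q}, β = {q, Expr Expr}. Rewrite as Term → β Term1 and Term1 → α Term1 | ε.

Expr → s Expr1 | r s s Expr1 | q Expr Expr Expr1 | r Term Expr1; Term → q Term1 | Expr Expr Term1; Expr1 → Expr q Expr1 | q Expr1 | eps; Term1 → q Term1 | eps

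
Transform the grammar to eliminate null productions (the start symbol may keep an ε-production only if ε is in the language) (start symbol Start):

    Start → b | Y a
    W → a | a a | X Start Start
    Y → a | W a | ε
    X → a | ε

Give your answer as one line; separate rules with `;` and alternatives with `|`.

Start → b | Y a | a; W → a | a a | X Start Start | Start Start; Y → a | W a; X → a

Nullable set = {X, Y}.
ε ∉ L(G), so no ε-production is kept.
For each production, add variants omitting each subset of nullable occurrences: Start → Y a gives Y a | a. W → X Start Start gives X Start Start | Start Start.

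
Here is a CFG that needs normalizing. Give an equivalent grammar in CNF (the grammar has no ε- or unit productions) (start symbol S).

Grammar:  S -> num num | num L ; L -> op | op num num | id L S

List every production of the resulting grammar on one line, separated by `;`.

S -> X1 X1 | X1 L; L -> op | X2 Y1 | X3 Y2; X1 -> num; X2 -> op; X3 -> id; Y1 -> X1 X1; Y2 -> L S

Introduce a nonterminal for each terminal appearing in a rule of length ≥ 2: X1 → num, X2 → op, X3 → id.
Binarize each right-hand side of length ≥ 3 by chaining fresh nonterminals (Y1, Y2, …): affected rules were L → X2 X1 X1; L → X3 L S.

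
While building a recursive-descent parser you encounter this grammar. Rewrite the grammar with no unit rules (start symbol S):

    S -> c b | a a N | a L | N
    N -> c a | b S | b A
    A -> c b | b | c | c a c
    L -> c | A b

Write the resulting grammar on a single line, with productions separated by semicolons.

Unit pairs: S ⇒* {N}.
For each unit pair (A, B), copy every non-unit production of B to A, then drop all unit productions.

S -> c b | a a N | a L | c a | b S | b A; N -> c a | b S | b A; A -> c b | b | c | c a c; L -> c | A b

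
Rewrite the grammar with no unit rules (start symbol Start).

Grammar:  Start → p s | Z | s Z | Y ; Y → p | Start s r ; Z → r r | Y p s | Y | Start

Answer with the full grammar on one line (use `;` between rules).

Start → r r | Y p s | p s | s Z | p | Start s r; Y → p | Start s r; Z → r r | Y p s | p s | s Z | p | Start s r

Unit pairs: Start ⇒* {Y, Z}; Z ⇒* {Start, Y}.
For every A with A ⇒* B via unit rules, add B's non-unit alternatives to A; then delete every rule of the form X → Y.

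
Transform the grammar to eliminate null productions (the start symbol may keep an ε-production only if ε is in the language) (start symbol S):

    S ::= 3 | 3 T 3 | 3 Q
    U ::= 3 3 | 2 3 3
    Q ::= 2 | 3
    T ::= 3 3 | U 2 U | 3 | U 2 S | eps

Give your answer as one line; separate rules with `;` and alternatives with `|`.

The nullable symbols are {T}.
ε ∉ L(G), so no ε-production is kept.
For each production, add variants omitting each subset of nullable occurrences: S → 3 T 3 gives 3 T 3 | 3 3.

S ::= 3 | 3 T 3 | 3 3 | 3 Q; U ::= 3 3 | 2 3 3; Q ::= 2 | 3; T ::= 3 3 | U 2 U | 3 | U 2 S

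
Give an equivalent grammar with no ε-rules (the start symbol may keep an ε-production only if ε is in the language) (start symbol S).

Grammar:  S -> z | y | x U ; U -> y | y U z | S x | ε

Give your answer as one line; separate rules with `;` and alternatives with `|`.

S -> z | y | x U | x; U -> y | y U z | y z | S x

Nullable nonterminals: {U}.
ε ∉ L(G), so no ε-production is kept.
Expand every rule over subsets of its nullable positions: S → x U gives x U | x. U → y U z gives y U z | y z.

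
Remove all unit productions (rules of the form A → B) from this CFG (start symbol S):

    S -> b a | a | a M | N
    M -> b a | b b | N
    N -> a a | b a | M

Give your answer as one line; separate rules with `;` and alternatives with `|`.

S -> b a | a | a M | a a | b b; M -> a a | b a | b b; N -> a a | b a | b b

Unit pairs: M ⇒* {N}; N ⇒* {M}; S ⇒* {M, N}.
For every A with A ⇒* B via unit rules, add B's non-unit alternatives to A; then delete every rule of the form X → Y.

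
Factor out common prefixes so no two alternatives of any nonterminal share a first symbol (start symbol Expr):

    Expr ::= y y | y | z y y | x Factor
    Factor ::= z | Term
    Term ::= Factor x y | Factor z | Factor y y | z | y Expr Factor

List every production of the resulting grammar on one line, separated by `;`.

Expr has alternatives sharing prefix 'y': factor to Expr → y Expr1 with Expr1 → y | ε.
Term has alternatives sharing prefix 'Factor': factor to Term → Factor Term1 with Term1 → x y | z | y y.

Expr ::= z y y | x Factor | y Expr1; Factor ::= z | Term; Term ::= z | y Expr Factor | Factor Term1; Expr1 ::= y | epsilon; Term1 ::= x y | z | y y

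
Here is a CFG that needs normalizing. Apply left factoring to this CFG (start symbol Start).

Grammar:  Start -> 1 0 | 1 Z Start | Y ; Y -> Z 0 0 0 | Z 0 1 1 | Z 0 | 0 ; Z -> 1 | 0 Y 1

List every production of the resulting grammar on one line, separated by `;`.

Start has alternatives sharing prefix '1': factor to Start → 1 Start1 with Start1 → 0 | Z Start.
Y has alternatives sharing prefix 'Z 0': factor to Y → Z 0 Y1 with Y1 → 0 0 | 1 1 | ε.

Start -> Y | 1 Start1; Y -> 0 | Z 0 Y1; Z -> 1 | 0 Y 1; Start1 -> 0 | Z Start; Y1 -> 0 0 | 1 1 | ε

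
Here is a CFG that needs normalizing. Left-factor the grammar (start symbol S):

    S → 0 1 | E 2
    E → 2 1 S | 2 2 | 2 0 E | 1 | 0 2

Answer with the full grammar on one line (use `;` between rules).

E has alternatives sharing prefix '2': factor to E → 2 E' with E' → 1 S | 2 | 0 E.

S → 0 1 | E 2; E → 1 | 0 2 | 2 E'; E' → 1 S | 2 | 0 E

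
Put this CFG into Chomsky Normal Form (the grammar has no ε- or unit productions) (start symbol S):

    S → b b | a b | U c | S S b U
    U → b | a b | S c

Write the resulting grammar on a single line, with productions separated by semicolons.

S → X1 X1 | X2 X1 | U X3 | S Y1; U → b | X2 X1 | S X3; X1 → b; X2 → a; X3 → c; Y1 → S Y2; Y2 → X1 U

Introduce a nonterminal for each terminal appearing in a rule of length ≥ 2: X1 → b, X2 → a, X3 → c.
Binarize each right-hand side of length ≥ 3 by chaining fresh nonterminals (Y1, Y2, …): affected rules were S → S S X1 U.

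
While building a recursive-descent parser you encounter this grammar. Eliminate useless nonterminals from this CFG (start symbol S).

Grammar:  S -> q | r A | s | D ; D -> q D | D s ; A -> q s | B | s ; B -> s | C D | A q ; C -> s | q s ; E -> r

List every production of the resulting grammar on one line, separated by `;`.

Generating nonterminals: {A, B, C, E, S}.
Reachable from S after that: {A, B, S}.
Removed useless symbols: {C, D, E} and every production mentioning them.

S -> q | r A | s; A -> q s | B | s; B -> s | A q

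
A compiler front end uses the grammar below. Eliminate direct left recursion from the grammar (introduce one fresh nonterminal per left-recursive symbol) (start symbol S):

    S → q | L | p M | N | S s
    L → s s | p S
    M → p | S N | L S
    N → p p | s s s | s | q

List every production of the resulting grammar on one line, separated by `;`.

S → q S' | L S' | p M S' | N S'; L → s s | p S; M → p | S N | L S; N → p p | s s s | s | q; S' → s S' | ε

S is directly left-recursive.
For S: α = {s}, β = {q, L, p M, N}. Rewrite as S → β S' and S' → α S' | ε.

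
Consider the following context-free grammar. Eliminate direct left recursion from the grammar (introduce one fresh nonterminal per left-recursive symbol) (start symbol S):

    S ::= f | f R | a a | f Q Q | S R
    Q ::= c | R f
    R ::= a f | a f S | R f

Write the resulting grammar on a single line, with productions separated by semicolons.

S, R are directly left-recursive.
For S: α = {R}, β = {f, f R, a a, f Q Q}. Rewrite as S → β S' and S' → α S' | ε.
For R: α = {f}, β = {a f, a f S}. Rewrite as R → β R' and R' → α R' | ε.

S ::= f S' | f R S' | a a S' | f Q Q S'; Q ::= c | R f; R ::= a f R' | a f S R'; S' ::= R S' | ε; R' ::= f R' | ε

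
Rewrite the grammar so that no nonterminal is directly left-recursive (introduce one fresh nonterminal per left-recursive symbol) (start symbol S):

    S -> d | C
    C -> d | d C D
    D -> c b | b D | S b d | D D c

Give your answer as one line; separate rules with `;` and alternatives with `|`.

D is directly left-recursive.
For D: α = {D c}, β = {c b, b D, S b d}. Rewrite as D → β D' and D' → α D' | ε.

S -> d | C; C -> d | d C D; D -> c b D' | b D D' | S b d D'; D' -> D c D' | ε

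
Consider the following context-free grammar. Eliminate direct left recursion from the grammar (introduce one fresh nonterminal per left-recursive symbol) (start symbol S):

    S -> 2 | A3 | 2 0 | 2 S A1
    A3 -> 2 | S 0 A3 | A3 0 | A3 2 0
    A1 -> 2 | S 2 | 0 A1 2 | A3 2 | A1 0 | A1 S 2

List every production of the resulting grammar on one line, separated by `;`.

S -> 2 | A3 | 2 0 | 2 S A1; A3 -> 2 A3' | S 0 A3 A3'; A1 -> 2 A1' | S 2 A1' | 0 A1 2 A1' | A3 2 A1'; A3' -> 0 A3' | 2 0 A3' | ε; A1' -> 0 A1' | S 2 A1' | ε

Left recursion appears on A3, A1.
For A3: α = {0, 2 0}, β = {2, S 0 A3}. Rewrite as A3 → β A3' and A3' → α A3' | ε.
For A1: α = {0, S 2}, β = {2, S 2, 0 A1 2, A3 2}. Rewrite as A1 → β A1' and A1' → α A1' | ε.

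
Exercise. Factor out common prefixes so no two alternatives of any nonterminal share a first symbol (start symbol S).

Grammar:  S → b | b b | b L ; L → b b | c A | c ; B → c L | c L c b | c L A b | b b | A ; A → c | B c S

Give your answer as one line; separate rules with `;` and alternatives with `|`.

S has alternatives sharing prefix 'b': factor to S → b S' with S' → ε | b | L.
L has alternatives sharing prefix 'c': factor to L → c L' with L' → A | ε.
B has alternatives sharing prefix 'c L': factor to B → c L B' with B' → ε | c b | A b.

S → b S'; L → b b | c L'; B → b b | A | c L B'; A → c | B c S; S' → ε | b | L; L' → A | ε; B' → ε | c b | A b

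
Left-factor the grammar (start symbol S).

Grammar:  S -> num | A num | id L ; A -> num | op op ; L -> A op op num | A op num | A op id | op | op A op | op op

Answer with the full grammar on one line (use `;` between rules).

S -> num | A num | id L; A -> num | op op; L -> A op L' | op L''; L' -> op num | num | id; L'' -> ε | A op | op

L has alternatives sharing prefix 'A op': factor to L → A op L' with L' → op num | num | id.
L has alternatives sharing prefix 'op': factor to L → op L'' with L'' → ε | A op | op.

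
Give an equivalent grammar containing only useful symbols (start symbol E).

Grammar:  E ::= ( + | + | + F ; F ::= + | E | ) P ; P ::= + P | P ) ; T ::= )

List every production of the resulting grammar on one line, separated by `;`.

Generating nonterminals: {E, F, T}.
Reachable from E after that: {E, F}.
Removed useless symbols: {P, T} and every production mentioning them.

E ::= ( + | + | + F; F ::= + | E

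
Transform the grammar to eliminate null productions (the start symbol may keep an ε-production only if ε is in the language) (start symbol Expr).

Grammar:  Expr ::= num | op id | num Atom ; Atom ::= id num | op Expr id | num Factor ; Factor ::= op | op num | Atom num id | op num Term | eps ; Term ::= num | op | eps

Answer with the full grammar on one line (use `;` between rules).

The nullable symbols are {Factor, Term}.
ε ∉ L(G), so no ε-production is kept.
For each production, add variants omitting each subset of nullable occurrences: Atom → num Factor gives num Factor | num.

Expr ::= num | op id | num Atom; Atom ::= id num | op Expr id | num Factor | num; Factor ::= op | op num | Atom num id | op num Term; Term ::= num | op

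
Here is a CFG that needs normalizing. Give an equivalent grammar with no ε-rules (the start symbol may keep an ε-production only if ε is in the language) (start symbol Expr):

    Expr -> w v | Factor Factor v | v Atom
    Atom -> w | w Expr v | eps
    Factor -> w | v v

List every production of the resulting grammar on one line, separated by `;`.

Expr -> w v | Factor Factor v | v Atom | v; Atom -> w | w Expr v; Factor -> w | v v

Nullable nonterminals: {Atom}.
ε ∉ L(G), so no ε-production is kept.
Expand every rule over subsets of its nullable positions: Expr → v Atom gives v Atom | v.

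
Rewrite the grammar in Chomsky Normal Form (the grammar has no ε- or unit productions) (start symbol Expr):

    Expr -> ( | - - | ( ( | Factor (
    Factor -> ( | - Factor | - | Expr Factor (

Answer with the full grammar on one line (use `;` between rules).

Introduce a nonterminal for each terminal appearing in a rule of length ≥ 2: X1 → -, X2 → (.
Binarize each right-hand side of length ≥ 3 by chaining fresh nonterminals (Y1, Y2, …): affected rules were Factor → Expr Factor X2.

Expr -> ( | X1 X1 | X2 X2 | Factor X2; Factor -> ( | X1 Factor | - | Expr Y1; X1 -> -; X2 -> (; Y1 -> Factor X2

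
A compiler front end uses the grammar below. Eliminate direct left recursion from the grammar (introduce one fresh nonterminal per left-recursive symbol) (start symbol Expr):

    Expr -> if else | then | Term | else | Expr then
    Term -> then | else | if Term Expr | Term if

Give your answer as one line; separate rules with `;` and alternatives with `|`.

Expr -> if else Expr1 | then Expr1 | Term Expr1 | else Expr1; Term -> then Term1 | else Term1 | if Term Expr Term1; Expr1 -> then Expr1 | ε; Term1 -> if Term1 | ε

Left recursion appears on Expr, Term.
For Expr: α = {then}, β = {if else, then, Term, else}. Rewrite as Expr → β Expr1 and Expr1 → α Expr1 | ε.
For Term: α = {if}, β = {then, else, if Term Expr}. Rewrite as Term → β Term1 and Term1 → α Term1 | ε.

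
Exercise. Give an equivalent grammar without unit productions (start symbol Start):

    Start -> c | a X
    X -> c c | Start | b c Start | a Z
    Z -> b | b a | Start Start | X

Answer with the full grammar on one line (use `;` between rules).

Unit pairs: X ⇒* {Start}; Z ⇒* {Start, X}.
For every A with A ⇒* B via unit rules, add B's non-unit alternatives to A; then delete every rule of the form X → Y.

Start -> c | a X; X -> c | a X | c c | b c Start | a Z; Z -> b | b a | Start Start | c | a X | c c | b c Start | a Z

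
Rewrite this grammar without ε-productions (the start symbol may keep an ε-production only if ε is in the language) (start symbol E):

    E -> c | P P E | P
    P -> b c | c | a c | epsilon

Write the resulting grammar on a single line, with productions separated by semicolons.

E -> c | P P E | P P | P E | P | epsilon; P -> b c | c | a c

Nullable nonterminals: {E, P}.
ε ∈ L(G) since E is nullable, so keep E → ε.
For each production, add variants omitting each subset of nullable occurrences: E → P P E gives P P E | P P | P E | P.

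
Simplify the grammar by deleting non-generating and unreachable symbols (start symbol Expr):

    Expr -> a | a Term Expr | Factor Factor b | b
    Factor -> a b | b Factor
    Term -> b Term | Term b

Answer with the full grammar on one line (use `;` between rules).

Expr -> a | Factor Factor b | b; Factor -> a b | b Factor

Generating nonterminals: {Expr, Factor}.
Reachable from Expr after that: {Expr, Factor}.
Removed useless symbols: {Term} and every production mentioning them.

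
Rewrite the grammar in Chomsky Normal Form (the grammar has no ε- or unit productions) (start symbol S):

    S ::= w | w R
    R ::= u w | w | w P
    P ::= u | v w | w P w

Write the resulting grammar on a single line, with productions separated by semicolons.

S ::= w | X1 R; R ::= X2 X1 | w | X1 P; P ::= u | X3 X1 | X1 Y1; X1 ::= w; X2 ::= u; X3 ::= v; Y1 ::= P X1

Introduce a nonterminal for each terminal appearing in a rule of length ≥ 2: X1 → w, X2 → u, X3 → v.
Binarize each right-hand side of length ≥ 3 by chaining fresh nonterminals (Y1, Y2, …): affected rules were P → X1 P X1.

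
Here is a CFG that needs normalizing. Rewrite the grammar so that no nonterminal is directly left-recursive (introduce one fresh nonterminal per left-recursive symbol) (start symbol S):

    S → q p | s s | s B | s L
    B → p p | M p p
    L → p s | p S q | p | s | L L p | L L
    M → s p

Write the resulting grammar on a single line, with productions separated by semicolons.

L is directly left-recursive.
For L: α = {L p, L}, β = {p s, p S q, p, s}. Rewrite as L → β L' and L' → α L' | ε.

S → q p | s s | s B | s L; B → p p | M p p; L → p s L' | p S q L' | p L' | s L'; M → s p; L' → L p L' | L L' | ε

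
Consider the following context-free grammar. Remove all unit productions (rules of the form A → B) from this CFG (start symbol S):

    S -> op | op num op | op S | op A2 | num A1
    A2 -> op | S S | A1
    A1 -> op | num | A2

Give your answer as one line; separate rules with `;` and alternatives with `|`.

S -> op | op num op | op S | op A2 | num A1; A2 -> op | S S | num; A1 -> op | S S | num

Unit pairs: A1 ⇒* {A2}; A2 ⇒* {A1}.
Replace each nonterminal's rules with the union of the non-unit rules of every nonterminal it unit-derives.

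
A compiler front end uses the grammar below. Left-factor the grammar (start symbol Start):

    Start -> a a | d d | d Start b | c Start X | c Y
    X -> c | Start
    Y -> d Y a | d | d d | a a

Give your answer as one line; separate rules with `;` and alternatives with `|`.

Start has alternatives sharing prefix 'd': factor to Start → d Start1 with Start1 → d | Start b.
Start has alternatives sharing prefix 'c': factor to Start → c Start2 with Start2 → Start X | Y.
Y has alternatives sharing prefix 'd': factor to Y → d Y1 with Y1 → Y a | ε | d.

Start -> a a | d Start1 | c Start2; X -> c | Start; Y -> a a | d Y1; Start1 -> d | Start b; Start2 -> Start X | Y; Y1 -> Y a | eps | d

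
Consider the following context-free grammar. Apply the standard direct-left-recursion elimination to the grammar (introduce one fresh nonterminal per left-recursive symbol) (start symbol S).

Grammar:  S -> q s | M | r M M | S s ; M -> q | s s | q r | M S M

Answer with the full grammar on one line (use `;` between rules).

Left recursion appears on S, M.
For S: α = {s}, β = {q s, M, r M M}. Rewrite as S → β S' and S' → α S' | ε.
For M: α = {S M}, β = {q, s s, q r}. Rewrite as M → β M' and M' → α M' | ε.

S -> q s S' | M S' | r M M S'; M -> q M' | s s M' | q r M'; S' -> s S' | ε; M' -> S M M' | ε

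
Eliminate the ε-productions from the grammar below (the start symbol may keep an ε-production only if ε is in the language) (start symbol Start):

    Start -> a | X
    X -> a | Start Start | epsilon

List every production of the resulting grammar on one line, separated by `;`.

Nullable set = {Start, X}.
ε ∈ L(G) since Start is nullable, so keep Start → ε.
For each production, add variants omitting each subset of nullable occurrences: X → Start Start gives Start Start | Start.

Start -> a | X | epsilon; X -> a | Start Start | Start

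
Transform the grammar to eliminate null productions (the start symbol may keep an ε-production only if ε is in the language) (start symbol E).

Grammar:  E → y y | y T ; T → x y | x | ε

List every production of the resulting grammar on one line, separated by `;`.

Nullable set = {T}.
ε ∉ L(G), so no ε-production is kept.
Add the nullable-subset variants: E → y T gives y T | y.

E → y y | y T | y; T → x y | x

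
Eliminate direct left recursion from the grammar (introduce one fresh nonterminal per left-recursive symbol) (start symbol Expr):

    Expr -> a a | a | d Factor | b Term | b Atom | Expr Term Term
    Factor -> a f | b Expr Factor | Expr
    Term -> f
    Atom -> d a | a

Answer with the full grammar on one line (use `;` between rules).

Expr -> a a Expr1 | a Expr1 | d Factor Expr1 | b Term Expr1 | b Atom Expr1; Factor -> a f | b Expr Factor | Expr; Term -> f; Atom -> d a | a; Expr1 -> Term Term Expr1 | ε

Left recursion appears on Expr.
For Expr: α = {Term Term}, β = {a a, a, d Factor, b Term, b Atom}. Rewrite as Expr → β Expr1 and Expr1 → α Expr1 | ε.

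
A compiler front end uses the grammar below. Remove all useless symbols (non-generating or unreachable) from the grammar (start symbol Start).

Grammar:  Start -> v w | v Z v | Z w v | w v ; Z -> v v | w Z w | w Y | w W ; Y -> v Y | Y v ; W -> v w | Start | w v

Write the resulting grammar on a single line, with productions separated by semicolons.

Generating nonterminals: {Start, W, Z}.
Reachable from Start after that: {Start, W, Z}.
Removed useless symbols: {Y} and every production mentioning them.

Start -> v w | v Z v | Z w v | w v; Z -> v v | w Z w | w W; W -> v w | Start | w v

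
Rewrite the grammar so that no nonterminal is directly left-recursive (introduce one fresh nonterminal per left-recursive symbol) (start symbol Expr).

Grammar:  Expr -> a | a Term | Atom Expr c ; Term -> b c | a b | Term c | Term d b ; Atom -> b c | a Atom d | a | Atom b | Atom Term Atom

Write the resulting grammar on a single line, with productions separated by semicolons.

Expr -> a | a Term | Atom Expr c; Term -> b c Term1 | a b Term1; Atom -> b c Atom1 | a Atom d Atom1 | a Atom1; Term1 -> c Term1 | d b Term1 | ε; Atom1 -> b Atom1 | Term Atom Atom1 | ε

Term, Atom are directly left-recursive.
For Term: α = {c, d b}, β = {b c, a b}. Rewrite as Term → β Term1 and Term1 → α Term1 | ε.
For Atom: α = {b, Term Atom}, β = {b c, a Atom d, a}. Rewrite as Atom → β Atom1 and Atom1 → α Atom1 | ε.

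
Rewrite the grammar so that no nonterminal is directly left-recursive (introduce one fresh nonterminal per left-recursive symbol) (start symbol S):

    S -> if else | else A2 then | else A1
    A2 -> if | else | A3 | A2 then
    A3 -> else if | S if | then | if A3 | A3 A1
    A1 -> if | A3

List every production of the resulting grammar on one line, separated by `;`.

A2, A3 are directly left-recursive.
For A2: α = {then}, β = {if, else, A3}. Rewrite as A2 → β A2' and A2' → α A2' | ε.
For A3: α = {A1}, β = {else if, S if, then, if A3}. Rewrite as A3 → β A3' and A3' → α A3' | ε.

S -> if else | else A2 then | else A1; A2 -> if A2' | else A2' | A3 A2'; A3 -> else if A3' | S if A3' | then A3' | if A3 A3'; A1 -> if | A3; A2' -> then A2' | epsilon; A3' -> A1 A3' | epsilon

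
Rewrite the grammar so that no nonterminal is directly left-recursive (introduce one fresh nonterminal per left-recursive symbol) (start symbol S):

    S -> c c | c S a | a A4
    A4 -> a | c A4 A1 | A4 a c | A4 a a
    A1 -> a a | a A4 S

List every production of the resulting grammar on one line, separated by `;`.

S -> c c | c S a | a A4; A4 -> a A4' | c A4 A1 A4'; A1 -> a a | a A4 S; A4' -> a c A4' | a a A4' | ε

Directly left-recursive nonterminal: A4.
For A4: α = {a c, a a}, β = {a, c A4 A1}. Rewrite as A4 → β A4' and A4' → α A4' | ε.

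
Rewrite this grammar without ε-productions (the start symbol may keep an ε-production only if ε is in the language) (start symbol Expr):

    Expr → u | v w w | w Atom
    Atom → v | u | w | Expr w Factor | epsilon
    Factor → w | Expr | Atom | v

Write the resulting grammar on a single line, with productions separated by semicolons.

Expr → u | v w w | w Atom | w; Atom → v | u | w | Expr w Factor | Expr w; Factor → w | Expr | Atom | v

Nullable set = {Atom, Factor}.
ε ∉ L(G), so no ε-production is kept.
For each production, add variants omitting each subset of nullable occurrences: Expr → w Atom gives w Atom | w. Atom → Expr w Factor gives Expr w Factor | Expr w.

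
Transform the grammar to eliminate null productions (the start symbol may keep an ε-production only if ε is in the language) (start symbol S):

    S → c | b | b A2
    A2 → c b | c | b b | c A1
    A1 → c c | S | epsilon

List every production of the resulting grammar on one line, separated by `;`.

The nullable symbols are {A1}.
ε ∉ L(G), so no ε-production is kept.

S → c | b | b A2; A2 → c b | c | b b | c A1; A1 → c c | S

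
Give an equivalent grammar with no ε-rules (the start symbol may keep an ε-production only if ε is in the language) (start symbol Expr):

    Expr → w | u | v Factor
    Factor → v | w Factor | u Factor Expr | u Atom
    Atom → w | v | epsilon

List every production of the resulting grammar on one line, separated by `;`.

Nullable nonterminals: {Atom}.
ε ∉ L(G), so no ε-production is kept.
For each production, add variants omitting each subset of nullable occurrences: Factor → u Atom gives u Atom | u.

Expr → w | u | v Factor; Factor → v | w Factor | u Factor Expr | u Atom | u; Atom → w | v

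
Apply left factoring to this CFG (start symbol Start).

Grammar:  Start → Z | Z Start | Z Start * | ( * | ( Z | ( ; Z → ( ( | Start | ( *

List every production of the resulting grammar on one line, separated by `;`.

Start has alternatives sharing prefix 'Z': factor to Start → Z Start1 with Start1 → ε | Start | Start *.
Start has alternatives sharing prefix '(': factor to Start → ( Start2 with Start2 → * | Z | ε.
Z has alternatives sharing prefix '(': factor to Z → ( Z1 with Z1 → ( | *.
Start1 has alternatives sharing prefix 'Start': factor to Start1 → Start Start11 with Start11 → ε | *.

Start → Z Start1 | ( Start2; Z → Start | ( Z1; Start1 → epsilon | Start Start11; Start2 → * | Z | epsilon; Z1 → ( | *; Start11 → epsilon | *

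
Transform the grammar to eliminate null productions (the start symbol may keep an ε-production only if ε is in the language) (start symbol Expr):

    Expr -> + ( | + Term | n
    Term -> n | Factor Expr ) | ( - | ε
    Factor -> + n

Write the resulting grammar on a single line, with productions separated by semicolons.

Expr -> + ( | + Term | + | n; Term -> n | Factor Expr ) | ( -; Factor -> + n

Nullable set = {Term}.
ε ∉ L(G), so no ε-production is kept.
For each production, add variants omitting each subset of nullable occurrences: Expr → + Term gives + Term | +.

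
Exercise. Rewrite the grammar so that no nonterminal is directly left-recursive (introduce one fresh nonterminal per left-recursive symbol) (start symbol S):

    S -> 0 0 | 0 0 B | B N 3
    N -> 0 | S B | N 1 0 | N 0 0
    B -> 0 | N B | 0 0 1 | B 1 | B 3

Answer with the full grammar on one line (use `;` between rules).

Left recursion appears on N, B.
For N: α = {1 0, 0 0}, β = {0, S B}. Rewrite as N → β N' and N' → α N' | ε.
For B: α = {1, 3}, β = {0, N B, 0 0 1}. Rewrite as B → β B' and B' → α B' | ε.

S -> 0 0 | 0 0 B | B N 3; N -> 0 N' | S B N'; B -> 0 B' | N B B' | 0 0 1 B'; N' -> 1 0 N' | 0 0 N' | eps; B' -> 1 B' | 3 B' | eps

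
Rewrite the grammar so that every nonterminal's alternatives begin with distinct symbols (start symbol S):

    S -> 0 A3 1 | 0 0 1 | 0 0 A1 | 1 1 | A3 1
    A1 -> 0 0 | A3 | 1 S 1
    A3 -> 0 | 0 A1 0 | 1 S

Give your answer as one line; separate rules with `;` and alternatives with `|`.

S -> 1 1 | A3 1 | 0 S'; A1 -> 0 0 | A3 | 1 S 1; A3 -> 1 S | 0 A3'; S' -> A3 1 | 0 S''; A3' -> eps | A1 0; S'' -> 1 | A1

S has alternatives sharing prefix '0': factor to S → 0 S' with S' → A3 1 | 0 1 | 0 A1.
A3 has alternatives sharing prefix '0': factor to A3 → 0 A3' with A3' → ε | A1 0.
S' has alternatives sharing prefix '0': factor to S' → 0 S'' with S'' → 1 | A1.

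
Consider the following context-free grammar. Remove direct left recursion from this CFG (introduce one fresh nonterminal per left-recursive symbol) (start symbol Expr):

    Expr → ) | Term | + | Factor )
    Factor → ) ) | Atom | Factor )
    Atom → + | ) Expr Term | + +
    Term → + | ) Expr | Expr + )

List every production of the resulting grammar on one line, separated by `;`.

Factor is directly left-recursive.
For Factor: α = {)}, β = {) ), Atom}. Rewrite as Factor → β Factor1 and Factor1 → α Factor1 | ε.

Expr → ) | Term | + | Factor ); Factor → ) ) Factor1 | Atom Factor1; Atom → + | ) Expr Term | + +; Term → + | ) Expr | Expr + ); Factor1 → ) Factor1 | ε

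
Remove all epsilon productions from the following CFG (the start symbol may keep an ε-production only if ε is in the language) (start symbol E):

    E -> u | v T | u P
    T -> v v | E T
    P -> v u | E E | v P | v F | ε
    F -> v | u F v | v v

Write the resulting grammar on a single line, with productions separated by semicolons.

Nullable nonterminals: {P}.
ε ∉ L(G), so no ε-production is kept.
Expand every rule over subsets of its nullable positions: P → v P gives v P | v.

E -> u | v T | u P; T -> v v | E T; P -> v u | E E | v P | v | v F; F -> v | u F v | v v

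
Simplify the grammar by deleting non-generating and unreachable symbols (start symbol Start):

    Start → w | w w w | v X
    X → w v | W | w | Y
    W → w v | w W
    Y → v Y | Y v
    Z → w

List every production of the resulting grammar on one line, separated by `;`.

Generating nonterminals: {Start, W, X, Z}.
Reachable from Start after that: {Start, W, X}.
Removed useless symbols: {Y, Z} and every production mentioning them.

Start → w | w w w | v X; X → w v | W | w; W → w v | w W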